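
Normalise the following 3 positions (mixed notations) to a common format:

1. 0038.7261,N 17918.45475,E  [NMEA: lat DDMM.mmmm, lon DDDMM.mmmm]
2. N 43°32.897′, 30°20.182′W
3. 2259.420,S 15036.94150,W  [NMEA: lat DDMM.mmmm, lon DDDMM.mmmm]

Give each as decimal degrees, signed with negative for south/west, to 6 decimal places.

Point 1:
  Latitude: degrees = first 2 digits = 0, minutes = 38.7261; 0 + 38.7261/60 = 0.6454350
  N ⇒ keep positive
  Lon: degrees = first 3 digits = 179, minutes = 18.45475; 179 + 18.45475/60 = 179.3075792
  E ⇒ keep positive
Point 2:
  Latitude: 43 + 32.897/60 = 43.5482833
  N ⇒ keep positive
  λ: 20.182′ = 0.336367°; total 30.3363667
  W ⇒ negate
Point 3:
  φ: degrees = first 2 digits = 22, minutes = 59.42; 22 + 59.42/60 = 22.9903333
  S ⇒ negate
  λ: degrees = first 3 digits = 150, minutes = 36.9415; 150 + 36.9415/60 = 150.6156917
  hemisphere W, so the sign is −

1. 0.645435, 179.307579
2. 43.548283, -30.336367
3. -22.990333, -150.615692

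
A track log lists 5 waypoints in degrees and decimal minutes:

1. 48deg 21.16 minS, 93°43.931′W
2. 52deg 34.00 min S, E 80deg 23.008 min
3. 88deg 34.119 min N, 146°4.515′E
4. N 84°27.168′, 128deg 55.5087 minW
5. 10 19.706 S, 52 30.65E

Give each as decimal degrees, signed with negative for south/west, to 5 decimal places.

1. -48.35267, -93.73218
2. -52.56667, 80.38347
3. 88.56865, 146.07525
4. 84.45280, -128.92515
5. -10.32843, 52.51083

Point 1:
  φ: 48 + 21.16/60 = 48.352667
  S → negative
  Lon: 43.931′ = 0.732183°; total 93.732183
  hemisphere W, so the sign is −
Point 2:
  Lat: 34′ = 0.566667°; total 52.566667
  hemisphere S, so the sign is −
  λ: 80 + 23.008/60 = 80.383467
  E ⇒ keep positive
Point 3:
  Lat: 34.119′ = 0.568650°; total 88.568650
  N → positive
  λ: 4.515′ = 0.075250°; total 146.075250
  E → positive
Point 4:
  Lat: 84 + 27.168/60 = 84.452800
  N → positive
  Lon: 128 + 55.5087/60 = 128.925145
  W ⇒ negate
Point 5:
  Lat: 10 + 19.706/60 = 10.328433
  S → negative
  λ: 30.65′ = 0.510833°; total 52.510833
  E ⇒ keep positive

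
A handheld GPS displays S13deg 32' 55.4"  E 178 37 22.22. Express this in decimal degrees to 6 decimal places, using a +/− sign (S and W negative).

-13.548722, 178.622839

φ: 13° + 32/60 + 55.4/3600 = 13 + 0.533333 + 0.015389 = 13.5487222
S → negative
Longitude: 37′ + 22.22″ = 37.37033′; 178 + 37.37033/60 = 178.6228389
E ⇒ keep positive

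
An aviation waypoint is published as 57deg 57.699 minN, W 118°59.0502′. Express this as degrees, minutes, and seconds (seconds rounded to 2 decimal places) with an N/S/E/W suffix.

57°57′41.94″ N, 118°59′3.01″ W

Lat: fractional minutes 0.69900 × 60 = 41.9400″
Lon: 59.05020′ → 59′ and 0.05020 × 60 = 3.0120″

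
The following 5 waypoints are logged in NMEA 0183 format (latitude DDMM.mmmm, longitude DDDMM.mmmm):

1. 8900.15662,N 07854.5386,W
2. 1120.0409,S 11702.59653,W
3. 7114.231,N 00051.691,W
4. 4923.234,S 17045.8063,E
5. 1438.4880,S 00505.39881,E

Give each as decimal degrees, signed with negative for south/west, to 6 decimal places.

Point 1:
  Latitude: split at 2 digits → 89° and 0.15662′; 89 + 0.15662/60 = 89.0026103
  N ⇒ keep positive
  Lon: degrees = first 3 digits = 78, minutes = 54.5386; 78 + 54.5386/60 = 78.9089767
  W ⇒ negate
Point 2:
  Latitude: split at 2 digits → 11° and 20.0409′; 11 + 20.0409/60 = 11.3340150
  S → negative
  Lon: split at 3 digits → 117° and 2.59653′; 117 + 2.59653/60 = 117.0432755
  W → negative
Point 3:
  Latitude: degrees = first 2 digits = 71, minutes = 14.231; 71 + 14.231/60 = 71.2371833
  N → positive
  λ: degrees = first 3 digits = 0, minutes = 51.691; 0 + 51.691/60 = 0.8615167
  hemisphere W, so the sign is −
Point 4:
  φ: degrees = first 2 digits = 49, minutes = 23.234; 49 + 23.234/60 = 49.3872333
  hemisphere S, so the sign is −
  λ: split at 3 digits → 170° and 45.8063′; 170 + 45.8063/60 = 170.7634383
  E ⇒ keep positive
Point 5:
  Latitude: split at 2 digits → 14° and 38.488′; 14 + 38.488/60 = 14.6414667
  S → negative
  Longitude: degrees = first 3 digits = 5, minutes = 5.39881; 5 + 5.39881/60 = 5.0899802
  E ⇒ keep positive

1. 89.002610, -78.908977
2. -11.334015, -117.043276
3. 71.237183, -0.861517
4. -49.387233, 170.763438
5. -14.641467, 5.089980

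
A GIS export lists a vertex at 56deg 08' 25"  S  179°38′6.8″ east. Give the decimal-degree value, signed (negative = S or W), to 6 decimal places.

-56.140278, 179.635222

Latitude: 8′ + 25″ = 8.41667′; 56 + 8.41667/60 = 56.1402778
S → negative
Lon: 179° + 38/60 + 6.8/3600 = 179 + 0.633333 + 0.001889 = 179.6352222
E ⇒ keep positive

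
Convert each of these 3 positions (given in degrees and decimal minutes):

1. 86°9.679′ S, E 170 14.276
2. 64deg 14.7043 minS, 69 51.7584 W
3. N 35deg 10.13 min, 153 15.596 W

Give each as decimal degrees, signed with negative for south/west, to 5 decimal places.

1. -86.16132, 170.23793
2. -64.24507, -69.86264
3. 35.16883, -153.25993

Point 1:
  Lat: 86 + 9.679/60 = 86.161317
  S → negative
  λ: 14.276′ = 0.237933°; total 170.237933
  E → positive
Point 2:
  Lat: 14.7043′ = 0.245072°; total 64.245072
  S ⇒ negate
  λ: 51.7584′ = 0.862640°; total 69.862640
  W → negative
Point 3:
  φ: 35 + 10.13/60 = 35.168833
  N ⇒ keep positive
  Longitude: 15.596′ = 0.259933°; total 153.259933
  hemisphere W, so the sign is −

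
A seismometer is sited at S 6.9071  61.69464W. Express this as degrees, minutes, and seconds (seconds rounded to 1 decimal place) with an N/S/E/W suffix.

6°54′25.6″ S, 61°41′40.7″ W

φ: 0.907100° → 54.42600′; 0.42600 × 60 = 25.560″
Longitude: 0.694640 × 60 = 41.67840′ → 41′, remainder × 60 = 40.704″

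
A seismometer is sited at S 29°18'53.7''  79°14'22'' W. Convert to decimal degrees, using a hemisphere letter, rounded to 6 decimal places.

29.314917° S, 79.239444° W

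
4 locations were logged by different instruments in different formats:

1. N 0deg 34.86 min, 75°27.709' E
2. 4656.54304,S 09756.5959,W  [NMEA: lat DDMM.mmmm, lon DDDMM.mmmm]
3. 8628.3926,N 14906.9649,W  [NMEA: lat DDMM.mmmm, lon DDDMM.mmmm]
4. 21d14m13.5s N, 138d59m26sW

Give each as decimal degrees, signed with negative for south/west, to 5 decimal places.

1. 0.58100, 75.46182
2. -46.94238, -97.94327
3. 86.47321, -149.11608
4. 21.23708, -138.99056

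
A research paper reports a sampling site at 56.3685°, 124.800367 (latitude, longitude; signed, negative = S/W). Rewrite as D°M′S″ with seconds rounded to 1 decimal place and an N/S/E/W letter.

56°22′6.6″ N, 124°48′1.3″ E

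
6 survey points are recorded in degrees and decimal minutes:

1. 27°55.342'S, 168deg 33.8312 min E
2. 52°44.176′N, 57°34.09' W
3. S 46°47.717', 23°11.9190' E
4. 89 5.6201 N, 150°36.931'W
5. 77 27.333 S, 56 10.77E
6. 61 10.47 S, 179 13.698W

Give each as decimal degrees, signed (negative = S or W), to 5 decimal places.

1. -27.92237, 168.56385
2. 52.73627, -57.56817
3. -46.79528, 23.19865
4. 89.09367, -150.61552
5. -77.45555, 56.17950
6. -61.17450, -179.22830

Point 1:
  Lat: 27 + 55.342/60 = 27.922367
  S → negative
  λ: 168 + 33.8312/60 = 168.563853
  E ⇒ keep positive
Point 2:
  Lat: 52 + 44.176/60 = 52.736267
  N ⇒ keep positive
  Longitude: 57 + 34.09/60 = 57.568167
  hemisphere W, so the sign is −
Point 3:
  φ: 47.717′ = 0.795283°; total 46.795283
  hemisphere S, so the sign is −
  Longitude: 11.919′ = 0.198650°; total 23.198650
  E → positive
Point 4:
  φ: 89 + 5.6201/60 = 89.093668
  N → positive
  Lon: 36.931′ = 0.615517°; total 150.615517
  W ⇒ negate
Point 5:
  φ: 77 + 27.333/60 = 77.455550
  S ⇒ negate
  Longitude: 10.77′ = 0.179500°; total 56.179500
  E → positive
Point 6:
  Latitude: 10.47′ = 0.174500°; total 61.174500
  S → negative
  λ: 179 + 13.698/60 = 179.228300
  W ⇒ negate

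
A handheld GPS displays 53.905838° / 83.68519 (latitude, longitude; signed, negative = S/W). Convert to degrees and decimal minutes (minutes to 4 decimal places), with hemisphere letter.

Latitude: 53° + 0.905838 × 60 = 53° 54.350280′
λ: fractional part 0.685190 → 41.111400 minutes

53° 54.3503′ N, 83° 41.1114′ E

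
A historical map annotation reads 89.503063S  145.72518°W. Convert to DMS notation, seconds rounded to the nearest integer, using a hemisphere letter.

89°30′11″ S, 145°43′31″ W

φ: whole degrees 89; 30.18378′ → 30′ and 11.03″
Longitude: 0.725180 × 60 = 43.51080′ → 43′, remainder × 60 = 30.65″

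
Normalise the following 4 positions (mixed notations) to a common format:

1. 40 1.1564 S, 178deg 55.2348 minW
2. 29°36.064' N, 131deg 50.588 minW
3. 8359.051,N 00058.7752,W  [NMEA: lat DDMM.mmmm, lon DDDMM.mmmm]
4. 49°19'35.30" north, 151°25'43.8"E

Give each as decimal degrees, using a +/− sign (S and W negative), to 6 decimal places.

Point 1:
  φ: 40 + 1.1564/60 = 40.0192733
  S → negative
  Longitude: 178 + 55.2348/60 = 178.9205800
  hemisphere W, so the sign is −
Point 2:
  Lat: 29 + 36.064/60 = 29.6010667
  N ⇒ keep positive
  Longitude: 50.588′ = 0.843133°; total 131.8431333
  W ⇒ negate
Point 3:
  φ: split at 2 digits → 83° and 59.051′; 83 + 59.051/60 = 83.9841833
  N ⇒ keep positive
  Lon: split at 3 digits → 000° and 58.7752′; 0 + 58.7752/60 = 0.9795867
  hemisphere W, so the sign is −
Point 4:
  Latitude: 19′ + 35.3″ = 19.58833′; 49 + 19.58833/60 = 49.3264722
  N ⇒ keep positive
  Longitude: 151° + 25/60 + 43.8/3600 = 151 + 0.416667 + 0.012167 = 151.4288333
  E → positive

1. -40.019273, -178.920580
2. 29.601067, -131.843133
3. 83.984183, -0.979587
4. 49.326472, 151.428833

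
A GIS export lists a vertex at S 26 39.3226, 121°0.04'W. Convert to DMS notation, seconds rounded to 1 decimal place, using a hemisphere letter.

Lat: 39.32260′ → 39′ and 0.32260 × 60 = 19.356″
λ: 0.04000′ → 0′ and 0.04000 × 60 = 2.400″

26°39′19.4″ S, 121°00′2.4″ W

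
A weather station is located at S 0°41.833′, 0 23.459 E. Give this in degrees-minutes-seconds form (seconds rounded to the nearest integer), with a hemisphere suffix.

0°41′50″ S, 0°23′28″ E

Lat: fractional minutes 0.83300 × 60 = 49.98″
λ: fractional minutes 0.45900 × 60 = 27.54″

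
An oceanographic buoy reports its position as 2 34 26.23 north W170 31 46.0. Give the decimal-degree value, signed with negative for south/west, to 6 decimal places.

φ: 2 + 34/60 + 26.23/3600 = 2.5739528
N → positive
Longitude: 170 + 31/60 + 46/3600 = 170.5294444
W → negative

2.573953, -170.529444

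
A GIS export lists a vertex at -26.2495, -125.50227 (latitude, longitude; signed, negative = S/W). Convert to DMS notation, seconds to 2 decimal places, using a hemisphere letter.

26°14′58.20″ S, 125°30′8.17″ W

Latitude is negative → S; |value| = 26.249500
Latitude: whole degrees 26; 14.97000′ → 14′ and 58.2000″
Longitude is negative → W; |value| = 125.502270
Lon: whole degrees 125; 30.13620′ → 30′ and 8.1720″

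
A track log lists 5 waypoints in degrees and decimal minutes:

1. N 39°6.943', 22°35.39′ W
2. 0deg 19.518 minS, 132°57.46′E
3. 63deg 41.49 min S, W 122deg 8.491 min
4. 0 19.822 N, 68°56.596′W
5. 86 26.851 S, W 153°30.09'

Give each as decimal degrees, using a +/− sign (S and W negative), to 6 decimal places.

1. 39.115717, -22.589833
2. -0.325300, 132.957667
3. -63.691500, -122.141517
4. 0.330367, -68.943267
5. -86.447517, -153.501500

Point 1:
  Lat: 6.943′ = 0.115717°; total 39.1157167
  N → positive
  Lon: 35.39′ = 0.589833°; total 22.5898333
  W ⇒ negate
Point 2:
  φ: 19.518′ = 0.325300°; total 0.3253000
  S ⇒ negate
  Longitude: 57.46′ = 0.957667°; total 132.9576667
  E → positive
Point 3:
  Latitude: 63 + 41.49/60 = 63.6915000
  hemisphere S, so the sign is −
  λ: 8.491′ = 0.141517°; total 122.1415167
  W ⇒ negate
Point 4:
  Lat: 0 + 19.822/60 = 0.3303667
  N ⇒ keep positive
  Lon: 68 + 56.596/60 = 68.9432667
  W ⇒ negate
Point 5:
  φ: 26.851′ = 0.447517°; total 86.4475167
  S → negative
  Lon: 153 + 30.09/60 = 153.5015000
  W → negative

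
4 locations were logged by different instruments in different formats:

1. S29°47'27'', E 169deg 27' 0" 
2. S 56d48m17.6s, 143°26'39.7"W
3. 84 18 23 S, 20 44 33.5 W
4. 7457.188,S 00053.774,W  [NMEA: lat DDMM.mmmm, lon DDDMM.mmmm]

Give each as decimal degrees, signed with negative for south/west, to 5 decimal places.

Point 1:
  Lat: 47′ + 27″ = 47.45000′; 29 + 47.45000/60 = 29.790833
  S → negative
  λ: 169° + 27/60 + 0/3600 = 169 + 0.450000 + 0.000000 = 169.450000
  E → positive
Point 2:
  Latitude: 48′ + 17.6″ = 48.29333′; 56 + 48.29333/60 = 56.804889
  S ⇒ negate
  λ: 143° + 26/60 + 39.7/3600 = 143 + 0.433333 + 0.011028 = 143.444361
  W ⇒ negate
Point 3:
  φ: 84 + 18/60 + 23/3600 = 84.306389
  S → negative
  λ: 20° + 44/60 + 33.5/3600 = 20 + 0.733333 + 0.009306 = 20.742639
  W ⇒ negate
Point 4:
  φ: degrees = first 2 digits = 74, minutes = 57.188; 74 + 57.188/60 = 74.953133
  S ⇒ negate
  Lon: split at 3 digits → 000° and 53.774′; 0 + 53.774/60 = 0.896233
  W ⇒ negate

1. -29.79083, 169.45000
2. -56.80489, -143.44436
3. -84.30639, -20.74264
4. -74.95313, -0.89623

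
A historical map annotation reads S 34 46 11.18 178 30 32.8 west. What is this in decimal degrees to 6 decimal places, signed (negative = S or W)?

-34.769772, -178.509111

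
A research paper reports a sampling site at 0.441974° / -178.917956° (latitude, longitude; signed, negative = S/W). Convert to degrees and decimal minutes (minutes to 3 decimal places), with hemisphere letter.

Latitude: minutes = (0.441974 − 0) × 60 = 26.51844
Longitude is negative → W; |value| = 178.917956
Lon: 178° + 0.917956 × 60 = 178° 55.07736′

0° 26.518′ N, 178° 55.077′ W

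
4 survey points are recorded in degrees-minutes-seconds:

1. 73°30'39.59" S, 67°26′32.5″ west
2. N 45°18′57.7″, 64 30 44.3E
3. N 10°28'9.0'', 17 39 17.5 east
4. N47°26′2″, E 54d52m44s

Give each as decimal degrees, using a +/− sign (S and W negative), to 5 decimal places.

Point 1:
  Latitude: 73 + 30/60 + 39.59/3600 = 73.510997
  hemisphere S, so the sign is −
  Longitude: 26′ + 32.5″ = 26.54167′; 67 + 26.54167/60 = 67.442361
  W → negative
Point 2:
  φ: 18′ + 57.7″ = 18.96167′; 45 + 18.96167/60 = 45.316028
  N ⇒ keep positive
  Longitude: 64° + 30/60 + 44.3/3600 = 64 + 0.500000 + 0.012306 = 64.512306
  E → positive
Point 3:
  φ: 28′ + 9″ = 28.15000′; 10 + 28.15000/60 = 10.469167
  N ⇒ keep positive
  Lon: 17 + 39/60 + 17.5/3600 = 17.654861
  E → positive
Point 4:
  Lat: 47° + 26/60 + 2/3600 = 47 + 0.433333 + 0.000556 = 47.433889
  N → positive
  λ: 54° + 52/60 + 44/3600 = 54 + 0.866667 + 0.012222 = 54.878889
  E → positive

1. -73.51100, -67.44236
2. 45.31603, 64.51231
3. 10.46917, 17.65486
4. 47.43389, 54.87889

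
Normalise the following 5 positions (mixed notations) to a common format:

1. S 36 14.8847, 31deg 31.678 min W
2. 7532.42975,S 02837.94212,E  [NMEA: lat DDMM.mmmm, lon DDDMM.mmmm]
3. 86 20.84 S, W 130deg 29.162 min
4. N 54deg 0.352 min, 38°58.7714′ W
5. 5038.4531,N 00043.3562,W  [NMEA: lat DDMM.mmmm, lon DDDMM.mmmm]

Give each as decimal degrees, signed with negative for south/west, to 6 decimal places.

1. -36.248078, -31.527967
2. -75.540496, 28.632369
3. -86.347333, -130.486033
4. 54.005867, -38.979523
5. 50.640885, -0.722603

Point 1:
  φ: 36 + 14.8847/60 = 36.2480783
  S → negative
  Longitude: 31.678′ = 0.527967°; total 31.5279667
  hemisphere W, so the sign is −
Point 2:
  Latitude: split at 2 digits → 75° and 32.42975′; 75 + 32.42975/60 = 75.5404958
  hemisphere S, so the sign is −
  Lon: split at 3 digits → 028° and 37.94212′; 28 + 37.94212/60 = 28.6323687
  E → positive
Point 3:
  Latitude: 20.84′ = 0.347333°; total 86.3473333
  hemisphere S, so the sign is −
  Longitude: 130 + 29.162/60 = 130.4860333
  W → negative
Point 4:
  φ: 0.352′ = 0.005867°; total 54.0058667
  N → positive
  Longitude: 58.7714′ = 0.979523°; total 38.9795233
  W → negative
Point 5:
  Lat: split at 2 digits → 50° and 38.4531′; 50 + 38.4531/60 = 50.6408850
  N ⇒ keep positive
  Lon: split at 3 digits → 000° and 43.3562′; 0 + 43.3562/60 = 0.7226033
  hemisphere W, so the sign is −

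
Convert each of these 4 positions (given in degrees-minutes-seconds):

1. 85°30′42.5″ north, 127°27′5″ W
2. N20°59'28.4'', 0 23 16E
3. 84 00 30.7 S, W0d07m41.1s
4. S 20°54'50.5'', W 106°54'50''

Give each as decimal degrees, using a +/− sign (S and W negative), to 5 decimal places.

1. 85.51181, -127.45139
2. 20.99122, 0.38778
3. -84.00853, -0.12808
4. -20.91403, -106.91389

Point 1:
  Latitude: 85 + 30/60 + 42.5/3600 = 85.511806
  N → positive
  λ: 127° + 27/60 + 5/3600 = 127 + 0.450000 + 0.001389 = 127.451389
  W ⇒ negate
Point 2:
  φ: 59′ + 28.4″ = 59.47333′; 20 + 59.47333/60 = 20.991222
  N ⇒ keep positive
  Lon: 0° + 23/60 + 16/3600 = 0 + 0.383333 + 0.004444 = 0.387778
  E ⇒ keep positive
Point 3:
  Lat: 84° + 0/60 + 30.7/3600 = 84 + 0.000000 + 0.008528 = 84.008528
  hemisphere S, so the sign is −
  Lon: 0 + 7/60 + 41.1/3600 = 0.128083
  W → negative
Point 4:
  Lat: 54′ + 50.5″ = 54.84167′; 20 + 54.84167/60 = 20.914028
  hemisphere S, so the sign is −
  Longitude: 106 + 54/60 + 50/3600 = 106.913889
  W → negative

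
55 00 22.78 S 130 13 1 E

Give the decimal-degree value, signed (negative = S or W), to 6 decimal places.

-55.006328, 130.216944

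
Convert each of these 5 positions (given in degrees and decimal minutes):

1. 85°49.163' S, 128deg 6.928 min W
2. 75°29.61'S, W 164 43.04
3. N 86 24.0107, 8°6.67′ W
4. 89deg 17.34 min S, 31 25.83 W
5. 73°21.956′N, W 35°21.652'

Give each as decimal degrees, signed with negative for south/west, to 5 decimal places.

1. -85.81938, -128.11547
2. -75.49350, -164.71733
3. 86.40018, -8.11117
4. -89.28900, -31.43050
5. 73.36593, -35.36087

Point 1:
  Latitude: 49.163′ = 0.819383°; total 85.819383
  S ⇒ negate
  Lon: 128 + 6.928/60 = 128.115467
  W → negative
Point 2:
  Lat: 29.61′ = 0.493500°; total 75.493500
  hemisphere S, so the sign is −
  Lon: 164 + 43.04/60 = 164.717333
  W → negative
Point 3:
  φ: 86 + 24.0107/60 = 86.400178
  N → positive
  Lon: 8 + 6.67/60 = 8.111167
  W → negative
Point 4:
  Latitude: 17.34′ = 0.289000°; total 89.289000
  S ⇒ negate
  λ: 31 + 25.83/60 = 31.430500
  W ⇒ negate
Point 5:
  φ: 73 + 21.956/60 = 73.365933
  N ⇒ keep positive
  Longitude: 35 + 21.652/60 = 35.360867
  W ⇒ negate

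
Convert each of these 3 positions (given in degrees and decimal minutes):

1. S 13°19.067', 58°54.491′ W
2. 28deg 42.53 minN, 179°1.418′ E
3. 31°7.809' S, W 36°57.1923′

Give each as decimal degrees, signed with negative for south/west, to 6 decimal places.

Point 1:
  Latitude: 13 + 19.067/60 = 13.3177833
  S → negative
  λ: 54.491′ = 0.908183°; total 58.9081833
  W ⇒ negate
Point 2:
  Lat: 28 + 42.53/60 = 28.7088333
  N → positive
  Longitude: 179 + 1.418/60 = 179.0236333
  E ⇒ keep positive
Point 3:
  Latitude: 7.809′ = 0.130150°; total 31.1301500
  hemisphere S, so the sign is −
  Longitude: 57.1923′ = 0.953205°; total 36.9532050
  W ⇒ negate

1. -13.317783, -58.908183
2. 28.708833, 179.023633
3. -31.130150, -36.953205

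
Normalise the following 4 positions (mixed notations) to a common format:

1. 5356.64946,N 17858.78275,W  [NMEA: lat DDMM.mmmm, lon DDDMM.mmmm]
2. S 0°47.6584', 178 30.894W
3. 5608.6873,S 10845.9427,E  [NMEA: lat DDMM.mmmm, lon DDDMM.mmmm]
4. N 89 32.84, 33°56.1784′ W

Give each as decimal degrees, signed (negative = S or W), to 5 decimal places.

Point 1:
  Latitude: split at 2 digits → 53° and 56.64946′; 53 + 56.64946/60 = 53.944158
  N ⇒ keep positive
  Lon: degrees = first 3 digits = 178, minutes = 58.78275; 178 + 58.78275/60 = 178.979713
  hemisphere W, so the sign is −
Point 2:
  Lat: 0 + 47.6584/60 = 0.794307
  S ⇒ negate
  λ: 30.894′ = 0.514900°; total 178.514900
  hemisphere W, so the sign is −
Point 3:
  φ: split at 2 digits → 56° and 8.6873′; 56 + 8.6873/60 = 56.144788
  S ⇒ negate
  Lon: split at 3 digits → 108° and 45.9427′; 108 + 45.9427/60 = 108.765712
  E → positive
Point 4:
  φ: 32.84′ = 0.547333°; total 89.547333
  N → positive
  λ: 33 + 56.1784/60 = 33.936307
  hemisphere W, so the sign is −

1. 53.94416, -178.97971
2. -0.79431, -178.51490
3. -56.14479, 108.76571
4. 89.54733, -33.93631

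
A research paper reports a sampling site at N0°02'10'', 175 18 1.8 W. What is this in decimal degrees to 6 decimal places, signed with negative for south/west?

φ: 2′ + 10″ = 2.16667′; 0 + 2.16667/60 = 0.0361111
N → positive
Lon: 175° + 18/60 + 1.8/3600 = 175 + 0.300000 + 0.000500 = 175.3005000
W ⇒ negate

0.036111, -175.300500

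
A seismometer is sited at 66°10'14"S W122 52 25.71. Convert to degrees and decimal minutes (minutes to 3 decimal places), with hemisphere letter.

Lat: seconds/60 = 0.23333; minutes = 10 + 0.23333 = 10.23333
Longitude: 52 + 25.71/60 = 52.42850′

66° 10.233′ S, 122° 52.429′ W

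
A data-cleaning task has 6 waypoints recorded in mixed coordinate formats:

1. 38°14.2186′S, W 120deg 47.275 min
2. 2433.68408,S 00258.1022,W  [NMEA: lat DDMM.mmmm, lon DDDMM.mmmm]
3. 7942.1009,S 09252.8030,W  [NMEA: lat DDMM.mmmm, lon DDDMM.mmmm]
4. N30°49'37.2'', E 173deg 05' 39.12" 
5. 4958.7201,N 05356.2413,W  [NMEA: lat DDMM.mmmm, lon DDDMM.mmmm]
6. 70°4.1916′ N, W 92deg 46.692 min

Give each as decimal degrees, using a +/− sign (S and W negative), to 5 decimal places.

1. -38.23698, -120.78792
2. -24.56140, -2.96837
3. -79.70168, -92.88005
4. 30.82700, 173.09420
5. 49.97867, -53.93736
6. 70.06986, -92.77820

Point 1:
  Lat: 14.2186′ = 0.236977°; total 38.236977
  hemisphere S, so the sign is −
  Longitude: 120 + 47.275/60 = 120.787917
  W ⇒ negate
Point 2:
  Lat: degrees = first 2 digits = 24, minutes = 33.68408; 24 + 33.68408/60 = 24.561401
  S ⇒ negate
  Lon: split at 3 digits → 002° and 58.1022′; 2 + 58.1022/60 = 2.968370
  W ⇒ negate
Point 3:
  Lat: split at 2 digits → 79° and 42.1009′; 79 + 42.1009/60 = 79.701682
  hemisphere S, so the sign is −
  Lon: degrees = first 3 digits = 92, minutes = 52.803; 92 + 52.803/60 = 92.880050
  hemisphere W, so the sign is −
Point 4:
  φ: 30 + 49/60 + 37.2/3600 = 30.827000
  N ⇒ keep positive
  Longitude: 5′ + 39.12″ = 5.65200′; 173 + 5.65200/60 = 173.094200
  E → positive
Point 5:
  Lat: degrees = first 2 digits = 49, minutes = 58.7201; 49 + 58.7201/60 = 49.978668
  N ⇒ keep positive
  Longitude: degrees = first 3 digits = 53, minutes = 56.2413; 53 + 56.2413/60 = 53.937355
  W ⇒ negate
Point 6:
  Latitude: 4.1916′ = 0.069860°; total 70.069860
  N ⇒ keep positive
  Longitude: 92 + 46.692/60 = 92.778200
  W → negative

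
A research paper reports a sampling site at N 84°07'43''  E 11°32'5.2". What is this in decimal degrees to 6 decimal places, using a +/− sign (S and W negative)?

Lat: 7′ + 43″ = 7.71667′; 84 + 7.71667/60 = 84.1286111
N ⇒ keep positive
Longitude: 32′ + 5.2″ = 32.08667′; 11 + 32.08667/60 = 11.5347778
E ⇒ keep positive

84.128611, 11.534778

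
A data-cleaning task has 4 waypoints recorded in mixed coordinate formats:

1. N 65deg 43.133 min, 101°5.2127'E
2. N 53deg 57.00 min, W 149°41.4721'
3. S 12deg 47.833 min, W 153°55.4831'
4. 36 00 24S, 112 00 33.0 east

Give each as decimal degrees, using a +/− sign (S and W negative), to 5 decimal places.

1. 65.71888, 101.08688
2. 53.95000, -149.69120
3. -12.79722, -153.92472
4. -36.00667, 112.00917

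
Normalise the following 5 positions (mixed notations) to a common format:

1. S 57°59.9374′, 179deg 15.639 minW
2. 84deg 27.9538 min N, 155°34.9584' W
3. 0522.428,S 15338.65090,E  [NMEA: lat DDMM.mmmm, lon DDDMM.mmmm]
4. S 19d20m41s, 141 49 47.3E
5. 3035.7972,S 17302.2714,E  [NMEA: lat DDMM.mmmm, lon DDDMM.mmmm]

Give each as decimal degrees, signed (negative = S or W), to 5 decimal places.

Point 1:
  φ: 57 + 59.9374/60 = 57.998957
  hemisphere S, so the sign is −
  Longitude: 15.639′ = 0.260650°; total 179.260650
  hemisphere W, so the sign is −
Point 2:
  Lat: 84 + 27.9538/60 = 84.465897
  N → positive
  λ: 155 + 34.9584/60 = 155.582640
  W → negative
Point 3:
  Lat: split at 2 digits → 05° and 22.428′; 5 + 22.428/60 = 5.373800
  hemisphere S, so the sign is −
  Longitude: degrees = first 3 digits = 153, minutes = 38.6509; 153 + 38.6509/60 = 153.644182
  E ⇒ keep positive
Point 4:
  Lat: 19 + 20/60 + 41/3600 = 19.344722
  S → negative
  λ: 141° + 49/60 + 47.3/3600 = 141 + 0.816667 + 0.013139 = 141.829806
  E ⇒ keep positive
Point 5:
  Latitude: split at 2 digits → 30° and 35.7972′; 30 + 35.7972/60 = 30.596620
  S ⇒ negate
  Lon: split at 3 digits → 173° and 2.2714′; 173 + 2.2714/60 = 173.037857
  E ⇒ keep positive

1. -57.99896, -179.26065
2. 84.46590, -155.58264
3. -5.37380, 153.64418
4. -19.34472, 141.82981
5. -30.59662, 173.03786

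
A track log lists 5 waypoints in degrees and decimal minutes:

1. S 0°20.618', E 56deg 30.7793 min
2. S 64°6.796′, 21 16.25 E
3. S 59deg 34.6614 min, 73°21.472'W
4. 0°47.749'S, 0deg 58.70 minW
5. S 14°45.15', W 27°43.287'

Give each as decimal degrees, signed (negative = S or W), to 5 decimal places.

1. -0.34363, 56.51299
2. -64.11327, 21.27083
3. -59.57769, -73.35787
4. -0.79582, -0.97833
5. -14.75250, -27.72145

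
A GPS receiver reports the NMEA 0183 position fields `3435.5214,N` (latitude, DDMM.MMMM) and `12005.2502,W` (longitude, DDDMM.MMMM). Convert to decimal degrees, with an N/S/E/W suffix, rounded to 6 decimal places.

34.592023° N, 120.087503° W

φ: split at 2 digits → 34° and 35.5214′; 34 + 35.5214/60 = 34.5920233
λ: degrees = first 3 digits = 120, minutes = 5.2502; 120 + 5.2502/60 = 120.0875033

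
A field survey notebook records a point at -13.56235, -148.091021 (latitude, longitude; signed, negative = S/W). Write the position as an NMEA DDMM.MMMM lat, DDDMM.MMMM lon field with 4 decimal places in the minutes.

Latitude is negative → S; |value| = 13.562350
φ: 13° + 0.562350 × 60 = 13° 33.741000′
Longitude is negative → W; |value| = 148.091021
λ: minutes = (148.091021 − 148) × 60 = 5.461260

1333.7410,S / 14805.4613,W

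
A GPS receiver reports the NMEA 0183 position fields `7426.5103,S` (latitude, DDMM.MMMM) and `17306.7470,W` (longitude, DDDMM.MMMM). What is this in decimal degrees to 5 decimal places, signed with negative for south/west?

Lat: degrees = first 2 digits = 74, minutes = 26.5103; 74 + 26.5103/60 = 74.441838
S → negative
Longitude: degrees = first 3 digits = 173, minutes = 6.747; 173 + 6.747/60 = 173.112450
W → negative

-74.44184, -173.11245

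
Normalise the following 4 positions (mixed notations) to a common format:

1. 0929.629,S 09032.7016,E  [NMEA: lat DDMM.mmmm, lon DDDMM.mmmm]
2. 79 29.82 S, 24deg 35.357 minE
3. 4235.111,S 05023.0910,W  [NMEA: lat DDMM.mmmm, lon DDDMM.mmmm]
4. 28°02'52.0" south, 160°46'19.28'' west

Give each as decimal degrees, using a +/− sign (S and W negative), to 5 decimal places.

Point 1:
  φ: split at 2 digits → 09° and 29.629′; 9 + 29.629/60 = 9.493817
  S ⇒ negate
  λ: split at 3 digits → 090° and 32.7016′; 90 + 32.7016/60 = 90.545027
  E → positive
Point 2:
  Latitude: 79 + 29.82/60 = 79.497000
  S → negative
  Longitude: 24 + 35.357/60 = 24.589283
  E → positive
Point 3:
  Lat: split at 2 digits → 42° and 35.111′; 42 + 35.111/60 = 42.585183
  hemisphere S, so the sign is −
  Longitude: degrees = first 3 digits = 50, minutes = 23.091; 50 + 23.091/60 = 50.384850
  W → negative
Point 4:
  Lat: 28 + 2/60 + 52/3600 = 28.047778
  S ⇒ negate
  Lon: 46′ + 19.28″ = 46.32133′; 160 + 46.32133/60 = 160.772022
  W → negative

1. -9.49382, 90.54503
2. -79.49700, 24.58928
3. -42.58518, -50.38485
4. -28.04778, -160.77202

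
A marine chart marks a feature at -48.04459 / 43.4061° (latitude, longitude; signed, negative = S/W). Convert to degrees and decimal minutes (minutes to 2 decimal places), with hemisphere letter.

48° 2.68′ S, 43° 24.37′ E

Latitude is negative → S; |value| = 48.044590
φ: fractional part 0.044590 → 2.6754 minutes
Lon: 43° + 0.406100 × 60 = 43° 24.3660′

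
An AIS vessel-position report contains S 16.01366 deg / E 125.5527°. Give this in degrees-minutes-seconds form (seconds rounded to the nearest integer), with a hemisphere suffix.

Lat: 0.013660 × 60 = 0.81960′ → 0′, remainder × 60 = 49.18″
λ: 0.552700° → 33.16200′; 0.16200 × 60 = 9.72″

16°00′49″ S, 125°33′10″ E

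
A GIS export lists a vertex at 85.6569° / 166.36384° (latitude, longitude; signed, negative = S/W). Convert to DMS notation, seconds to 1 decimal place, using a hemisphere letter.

φ: 0.656900 × 60 = 39.41400′ → 39′, remainder × 60 = 24.840″
Lon: 0.363840° → 21.83040′; 0.83040 × 60 = 49.824″

85°39′24.8″ N, 166°21′49.8″ E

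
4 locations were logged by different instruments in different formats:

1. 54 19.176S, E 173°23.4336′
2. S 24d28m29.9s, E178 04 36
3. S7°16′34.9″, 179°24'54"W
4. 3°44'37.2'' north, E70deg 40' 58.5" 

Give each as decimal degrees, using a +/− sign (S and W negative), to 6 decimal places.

1. -54.319600, 173.390560
2. -24.474972, 178.076667
3. -7.276361, -179.415000
4. 3.743667, 70.682917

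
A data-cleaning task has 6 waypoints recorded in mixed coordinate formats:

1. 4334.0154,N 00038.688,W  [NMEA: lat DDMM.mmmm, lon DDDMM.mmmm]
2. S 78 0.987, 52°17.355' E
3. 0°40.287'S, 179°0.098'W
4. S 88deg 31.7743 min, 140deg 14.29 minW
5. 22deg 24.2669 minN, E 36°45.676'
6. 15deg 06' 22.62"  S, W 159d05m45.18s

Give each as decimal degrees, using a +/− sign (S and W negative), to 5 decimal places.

1. 43.56692, -0.64480
2. -78.01645, 52.28925
3. -0.67145, -179.00163
4. -88.52957, -140.23817
5. 22.40445, 36.76127
6. -15.10628, -159.09588

Point 1:
  φ: degrees = first 2 digits = 43, minutes = 34.0154; 43 + 34.0154/60 = 43.566923
  N → positive
  Longitude: split at 3 digits → 000° and 38.688′; 0 + 38.688/60 = 0.644800
  W ⇒ negate
Point 2:
  φ: 0.987′ = 0.016450°; total 78.016450
  hemisphere S, so the sign is −
  Lon: 17.355′ = 0.289250°; total 52.289250
  E ⇒ keep positive
Point 3:
  Lat: 0 + 40.287/60 = 0.671450
  hemisphere S, so the sign is −
  λ: 179 + 0.098/60 = 179.001633
  hemisphere W, so the sign is −
Point 4:
  Latitude: 31.7743′ = 0.529572°; total 88.529572
  S → negative
  λ: 14.29′ = 0.238167°; total 140.238167
  W → negative
Point 5:
  φ: 22 + 24.2669/60 = 22.404448
  N → positive
  Lon: 45.676′ = 0.761267°; total 36.761267
  E ⇒ keep positive
Point 6:
  Lat: 15° + 6/60 + 22.62/3600 = 15 + 0.100000 + 0.006283 = 15.106283
  S ⇒ negate
  λ: 159 + 5/60 + 45.18/3600 = 159.095883
  hemisphere W, so the sign is −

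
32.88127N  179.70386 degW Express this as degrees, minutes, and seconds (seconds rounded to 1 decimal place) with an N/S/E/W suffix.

32°52′52.6″ N, 179°42′13.9″ W

Latitude: whole degrees 32; 52.87620′ → 52′ and 52.572″
λ: 0.703860° → 42.23160′; 0.23160 × 60 = 13.896″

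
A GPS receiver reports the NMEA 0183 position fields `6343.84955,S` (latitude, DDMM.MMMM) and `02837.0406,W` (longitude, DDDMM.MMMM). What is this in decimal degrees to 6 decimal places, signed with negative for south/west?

Lat: split at 2 digits → 63° and 43.84955′; 63 + 43.84955/60 = 63.7308258
S → negative
λ: split at 3 digits → 028° and 37.0406′; 28 + 37.0406/60 = 28.6173433
W ⇒ negate

-63.730826, -28.617343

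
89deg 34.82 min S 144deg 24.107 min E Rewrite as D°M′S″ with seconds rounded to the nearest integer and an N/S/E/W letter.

89°34′49″ S, 144°24′6″ E

Latitude: fractional minutes 0.82000 × 60 = 49.20″
Longitude: fractional minutes 0.10700 × 60 = 6.42″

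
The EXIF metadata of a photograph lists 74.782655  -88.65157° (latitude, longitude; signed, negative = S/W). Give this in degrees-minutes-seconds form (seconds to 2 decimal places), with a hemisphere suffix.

74°46′57.56″ N, 88°39′5.65″ W

Lat: whole degrees 74; 46.95930′ → 46′ and 57.5580″
Longitude is negative → W; |value| = 88.651570
Lon: whole degrees 88; 39.09420′ → 39′ and 5.6520″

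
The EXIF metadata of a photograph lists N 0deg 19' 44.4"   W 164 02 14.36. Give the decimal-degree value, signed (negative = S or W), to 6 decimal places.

φ: 0° + 19/60 + 44.4/3600 = 0 + 0.316667 + 0.012333 = 0.3290000
N ⇒ keep positive
λ: 164 + 2/60 + 14.36/3600 = 164.0373222
hemisphere W, so the sign is −

0.329000, -164.037322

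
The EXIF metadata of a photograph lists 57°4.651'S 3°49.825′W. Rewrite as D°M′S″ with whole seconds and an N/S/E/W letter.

Lat: 4.65100′ → 4′ and 0.65100 × 60 = 39.06″
Longitude: 49.82500′ → 49′ and 0.82500 × 60 = 49.50″

57°04′39″ S, 3°49′50″ W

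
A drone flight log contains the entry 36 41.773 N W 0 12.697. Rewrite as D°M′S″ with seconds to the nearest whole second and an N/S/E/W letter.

φ: 41.77300′ → 41′ and 0.77300 × 60 = 46.38″
Longitude: fractional minutes 0.69700 × 60 = 41.82″

36°41′46″ N, 0°12′42″ W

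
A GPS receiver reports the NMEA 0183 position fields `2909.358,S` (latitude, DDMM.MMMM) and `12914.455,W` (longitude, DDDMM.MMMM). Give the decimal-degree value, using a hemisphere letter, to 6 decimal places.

Latitude: degrees = first 2 digits = 29, minutes = 9.358; 29 + 9.358/60 = 29.1559667
Longitude: split at 3 digits → 129° and 14.455′; 129 + 14.455/60 = 129.2409167

29.155967° S, 129.240917° W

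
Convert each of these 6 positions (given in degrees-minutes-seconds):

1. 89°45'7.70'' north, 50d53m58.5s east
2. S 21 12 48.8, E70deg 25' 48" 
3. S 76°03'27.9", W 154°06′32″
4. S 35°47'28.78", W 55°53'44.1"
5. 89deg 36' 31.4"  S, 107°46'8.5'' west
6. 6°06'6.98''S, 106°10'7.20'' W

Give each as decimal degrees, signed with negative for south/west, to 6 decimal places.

1. 89.752139, 50.899583
2. -21.213556, 70.430000
3. -76.057750, -154.108889
4. -35.791328, -55.895583
5. -89.608722, -107.769028
6. -6.101939, -106.168667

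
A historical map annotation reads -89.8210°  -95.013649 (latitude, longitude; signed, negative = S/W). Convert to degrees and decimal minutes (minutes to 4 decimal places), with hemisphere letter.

89° 49.2600′ S, 95° 0.8189′ W

Latitude is negative → S; |value| = 89.821000
Lat: minutes = (89.821000 − 89) × 60 = 49.260000
Longitude is negative → W; |value| = 95.013649
Longitude: 95° + 0.013649 × 60 = 95° 0.818940′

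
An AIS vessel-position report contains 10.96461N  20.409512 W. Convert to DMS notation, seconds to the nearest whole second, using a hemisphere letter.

10°57′53″ N, 20°24′34″ W

Lat: 0.964610° → 57.87660′; 0.87660 × 60 = 52.60″
Longitude: whole degrees 20; 24.57072′ → 24′ and 34.24″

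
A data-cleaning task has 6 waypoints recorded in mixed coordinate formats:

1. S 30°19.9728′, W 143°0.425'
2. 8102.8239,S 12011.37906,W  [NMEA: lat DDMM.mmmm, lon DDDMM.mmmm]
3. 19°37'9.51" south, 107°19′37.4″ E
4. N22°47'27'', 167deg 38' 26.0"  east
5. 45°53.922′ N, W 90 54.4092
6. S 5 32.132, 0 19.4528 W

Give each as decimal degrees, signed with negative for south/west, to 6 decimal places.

1. -30.332880, -143.007083
2. -81.047065, -120.189651
3. -19.619308, 107.327056
4. 22.790833, 167.640556
5. 45.898700, -90.906820
6. -5.535533, -0.324213

Point 1:
  Lat: 30 + 19.9728/60 = 30.3328800
  hemisphere S, so the sign is −
  Lon: 143 + 0.425/60 = 143.0070833
  hemisphere W, so the sign is −
Point 2:
  φ: degrees = first 2 digits = 81, minutes = 2.8239; 81 + 2.8239/60 = 81.0470650
  S → negative
  Lon: degrees = first 3 digits = 120, minutes = 11.37906; 120 + 11.37906/60 = 120.1896510
  W ⇒ negate
Point 3:
  Lat: 19° + 37/60 + 9.51/3600 = 19 + 0.616667 + 0.002642 = 19.6193083
  S ⇒ negate
  Lon: 19′ + 37.4″ = 19.62333′; 107 + 19.62333/60 = 107.3270556
  E → positive
Point 4:
  Lat: 47′ + 27″ = 47.45000′; 22 + 47.45000/60 = 22.7908333
  N → positive
  Lon: 167 + 38/60 + 26/3600 = 167.6405556
  E ⇒ keep positive
Point 5:
  Latitude: 45 + 53.922/60 = 45.8987000
  N → positive
  Lon: 90 + 54.4092/60 = 90.9068200
  W ⇒ negate
Point 6:
  Lat: 5 + 32.132/60 = 5.5355333
  S → negative
  λ: 0 + 19.4528/60 = 0.3242133
  hemisphere W, so the sign is −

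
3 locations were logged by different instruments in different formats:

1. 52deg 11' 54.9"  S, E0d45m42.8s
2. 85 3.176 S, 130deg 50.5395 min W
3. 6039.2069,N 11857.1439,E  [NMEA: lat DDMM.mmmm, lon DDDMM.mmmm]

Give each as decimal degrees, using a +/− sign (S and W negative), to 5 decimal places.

1. -52.19858, 0.76189
2. -85.05293, -130.84233
3. 60.65345, 118.95240

Point 1:
  Lat: 11′ + 54.9″ = 11.91500′; 52 + 11.91500/60 = 52.198583
  S ⇒ negate
  λ: 45′ + 42.8″ = 45.71333′; 0 + 45.71333/60 = 0.761889
  E ⇒ keep positive
Point 2:
  φ: 85 + 3.176/60 = 85.052933
  hemisphere S, so the sign is −
  λ: 50.5395′ = 0.842325°; total 130.842325
  W ⇒ negate
Point 3:
  Latitude: split at 2 digits → 60° and 39.2069′; 60 + 39.2069/60 = 60.653448
  N ⇒ keep positive
  Lon: degrees = first 3 digits = 118, minutes = 57.1439; 118 + 57.1439/60 = 118.952398
  E ⇒ keep positive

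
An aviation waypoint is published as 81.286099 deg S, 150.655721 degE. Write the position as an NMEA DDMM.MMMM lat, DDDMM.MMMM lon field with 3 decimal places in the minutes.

8117.166,S / 15039.343,E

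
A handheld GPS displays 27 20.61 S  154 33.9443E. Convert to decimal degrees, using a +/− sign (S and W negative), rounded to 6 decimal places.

-27.343500, 154.565738

Latitude: 20.61′ = 0.343500°; total 27.3435000
S ⇒ negate
λ: 33.9443′ = 0.565738°; total 154.5657383
E ⇒ keep positive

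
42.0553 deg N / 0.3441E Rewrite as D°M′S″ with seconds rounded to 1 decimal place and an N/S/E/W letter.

Lat: whole degrees 42; 3.31800′ → 3′ and 19.080″
Longitude: whole degrees 0; 20.64600′ → 20′ and 38.760″

42°03′19.1″ N, 0°20′38.8″ E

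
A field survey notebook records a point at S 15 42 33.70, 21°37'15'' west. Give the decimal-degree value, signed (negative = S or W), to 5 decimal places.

-15.70936, -21.62083

Latitude: 15° + 42/60 + 33.7/3600 = 15 + 0.700000 + 0.009361 = 15.709361
S ⇒ negate
Lon: 37′ + 15″ = 37.25000′; 21 + 37.25000/60 = 21.620833
W ⇒ negate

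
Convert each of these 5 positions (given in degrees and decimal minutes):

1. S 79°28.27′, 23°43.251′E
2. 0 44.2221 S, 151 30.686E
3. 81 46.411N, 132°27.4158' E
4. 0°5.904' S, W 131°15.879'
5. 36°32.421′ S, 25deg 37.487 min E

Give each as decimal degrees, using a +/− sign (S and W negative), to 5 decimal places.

Point 1:
  φ: 28.27′ = 0.471167°; total 79.471167
  S ⇒ negate
  Lon: 23 + 43.251/60 = 23.720850
  E → positive
Point 2:
  Lat: 44.2221′ = 0.737035°; total 0.737035
  hemisphere S, so the sign is −
  λ: 30.686′ = 0.511433°; total 151.511433
  E ⇒ keep positive
Point 3:
  Lat: 81 + 46.411/60 = 81.773517
  N ⇒ keep positive
  Lon: 132 + 27.4158/60 = 132.456930
  E ⇒ keep positive
Point 4:
  Lat: 5.904′ = 0.098400°; total 0.098400
  S → negative
  Longitude: 131 + 15.879/60 = 131.264650
  W → negative
Point 5:
  Lat: 36 + 32.421/60 = 36.540350
  S ⇒ negate
  λ: 25 + 37.487/60 = 25.624783
  E → positive

1. -79.47117, 23.72085
2. -0.73704, 151.51143
3. 81.77352, 132.45693
4. -0.09840, -131.26465
5. -36.54035, 25.62478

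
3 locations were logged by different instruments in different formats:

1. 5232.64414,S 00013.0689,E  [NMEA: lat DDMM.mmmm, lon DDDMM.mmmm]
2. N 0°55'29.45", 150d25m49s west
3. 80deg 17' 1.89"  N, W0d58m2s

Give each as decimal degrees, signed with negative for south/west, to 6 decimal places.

Point 1:
  φ: split at 2 digits → 52° and 32.64414′; 52 + 32.64414/60 = 52.5440690
  S ⇒ negate
  λ: split at 3 digits → 000° and 13.0689′; 0 + 13.0689/60 = 0.2178150
  E → positive
Point 2:
  Lat: 55′ + 29.45″ = 55.49083′; 0 + 55.49083/60 = 0.9248472
  N → positive
  λ: 150° + 25/60 + 49/3600 = 150 + 0.416667 + 0.013611 = 150.4302778
  W → negative
Point 3:
  Lat: 17′ + 1.89″ = 17.03150′; 80 + 17.03150/60 = 80.2838583
  N ⇒ keep positive
  Lon: 0 + 58/60 + 2/3600 = 0.9672222
  W ⇒ negate

1. -52.544069, 0.217815
2. 0.924847, -150.430278
3. 80.283858, -0.967222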